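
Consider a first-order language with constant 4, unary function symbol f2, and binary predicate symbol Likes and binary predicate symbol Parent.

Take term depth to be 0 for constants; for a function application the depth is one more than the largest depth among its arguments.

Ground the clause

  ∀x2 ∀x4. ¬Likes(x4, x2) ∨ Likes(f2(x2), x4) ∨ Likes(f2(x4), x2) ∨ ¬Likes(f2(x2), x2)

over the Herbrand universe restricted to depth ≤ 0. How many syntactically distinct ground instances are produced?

Ground terms of depth ≤ 0:
  If N_k denotes the number of depth-≤k ground terms, the 1 constant gives N_0 = 1, and each function symbol of arity r contributes N_{k-1}^r new terms at level k: N_k = 1 + N_{k-1}.
  N_0 = 1
  Explicitly: 4.
So there is exactly 1 ground term available for substitution.
There are 2 variables to instantiate (x2, x4), each occurring in at least one literal, so different choices give different ground instances.
Number of ground instances = 1^2 = 1.

1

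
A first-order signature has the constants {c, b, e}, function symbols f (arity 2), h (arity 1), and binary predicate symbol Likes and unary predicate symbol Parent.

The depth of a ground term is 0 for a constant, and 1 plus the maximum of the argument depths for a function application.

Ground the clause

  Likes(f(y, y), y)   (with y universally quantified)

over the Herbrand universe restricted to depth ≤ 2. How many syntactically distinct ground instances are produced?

Ground terms of depth ≤ 2:
  If N_k denotes the number of depth-≤k ground terms, the 3 constants give N_0 = 3, and each function symbol of arity r contributes N_{k-1}^r new terms at level k: N_k = 3 + N_{k-1}^2 + N_{k-1}.
  N_0 = 3
  N_1 = 3 + 3^2 + 3 = 15
  N_2 = 3 + 15^2 + 15 = 243
So there are 243 ground terms available for substitution.
The body mentions the single quantified variable y; since ground terms form a free algebra, no two substitutions collapse to the same formula.
Number of ground instances = 243.

243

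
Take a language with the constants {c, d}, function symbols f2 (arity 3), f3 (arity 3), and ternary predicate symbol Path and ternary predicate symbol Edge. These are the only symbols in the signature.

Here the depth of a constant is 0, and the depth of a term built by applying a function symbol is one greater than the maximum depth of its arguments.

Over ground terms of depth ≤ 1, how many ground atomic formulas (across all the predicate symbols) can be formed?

11664

First count ground terms of depth ≤ 1.
Write N_k for the number of ground terms of depth ≤ k. A term of depth ≤ k is either a constant or a function symbol applied to arguments of depth ≤ k−1, so N_k = 2 + N_{k-1}^3 + N_{k-1}^3.
N_0 = 2
N_1 = 2 + 2^3 + 2^3 = 18
So |H| = 18.
Each predicate of arity r yields |H|^r ground atoms (one per choice of an r-tuple from H):
  Path: 18^3 = 5832;  Edge: 18^3 = 5832
Total ground atoms: 5832 + 5832 = 11664.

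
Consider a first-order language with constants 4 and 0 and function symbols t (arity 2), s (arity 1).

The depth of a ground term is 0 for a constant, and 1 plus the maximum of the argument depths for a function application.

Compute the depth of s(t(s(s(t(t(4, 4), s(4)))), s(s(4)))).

6

depth(t(4, 4)) = 1 + max(0, 0) = 1
depth(s(4)) = 1 + depth(4) = 1 + 0 = 1
depth(t(t(4, 4), s(4))) = 1 + max(1, 1) = 2
depth(s(t(t(4, 4), s(4)))) = 1 + depth(t(t(4, 4), s(4))) = 1 + 2 = 3
depth(s(s(t(t(4, 4), s(4))))) = 1 + depth(s(t(t(4, 4), s(4)))) = 1 + 3 = 4
depth(s(s(4))) = 1 + depth(s(4)) = 1 + 1 = 2
depth(t(s(s(t(t(4, 4), s(4)))), s(s(4)))) = 1 + max(4, 2) = 5
depth(s(t(s(s(t(t(4, 4), s(4)))), s(s(4))))) = 1 + depth(t(s(s(t(t(4, 4), s(4)))), s(s(4)))) = 1 + 5 = 6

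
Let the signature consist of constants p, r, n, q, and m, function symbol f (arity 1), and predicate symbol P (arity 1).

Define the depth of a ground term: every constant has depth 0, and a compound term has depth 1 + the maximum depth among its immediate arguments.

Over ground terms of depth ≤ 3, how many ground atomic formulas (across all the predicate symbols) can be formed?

First count ground terms of depth ≤ 3.
Count level by level. With function symbols f/1, the terms of depth ≤ k are the 5 constants together with each function applied to depth-≤(k−1) tuples, so N_k = 5 + N_{k-1}.
N_0 = 5
N_1 = 5 + 5 = 10
N_2 = 5 + 10 = 15
N_3 = 5 + 15 = 20
So |H| = 20.
A ground atom is a predicate applied to a tuple of terms from H, so the count is the sum over predicates of |H|^arity:
  P: 20
Total ground atoms: 20.

20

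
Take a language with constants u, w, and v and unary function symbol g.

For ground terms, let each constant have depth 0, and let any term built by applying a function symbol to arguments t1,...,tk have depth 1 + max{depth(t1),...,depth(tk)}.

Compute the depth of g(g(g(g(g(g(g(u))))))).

depth(g(u)) = 1 + depth(u) = 1 + 0 = 1
depth(g(g(u))) = 1 + depth(g(u)) = 1 + 1 = 2
depth(g(g(g(u)))) = 1 + depth(g(g(u))) = 1 + 2 = 3
depth(g(g(g(g(u))))) = 1 + depth(g(g(g(u)))) = 1 + 3 = 4
depth(g(g(g(g(g(u)))))) = 1 + depth(g(g(g(g(u))))) = 1 + 4 = 5
depth(g(g(g(g(g(g(u))))))) = 1 + depth(g(g(g(g(g(u)))))) = 1 + 5 = 6
depth(g(g(g(g(g(g(g(u)))))))) = 1 + depth(g(g(g(g(g(g(u))))))) = 1 + 6 = 7

7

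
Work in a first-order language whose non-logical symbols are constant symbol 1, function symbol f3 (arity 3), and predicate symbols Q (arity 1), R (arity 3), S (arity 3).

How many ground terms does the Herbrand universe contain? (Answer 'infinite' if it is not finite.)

infinite

The signature has at least one function symbol (f3, arity 3) and at least one constant (1).
Iterating f3 gives infinitely many distinct ground terms: 1, f3(1, 1, 1), f3(f3(1, 1, 1), f3(1, 1, 1), f3(1, 1, 1)), ...
So the Herbrand universe is infinite.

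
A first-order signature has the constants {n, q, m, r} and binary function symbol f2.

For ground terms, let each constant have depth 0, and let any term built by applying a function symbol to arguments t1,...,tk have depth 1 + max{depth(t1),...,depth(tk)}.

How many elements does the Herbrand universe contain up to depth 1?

20

Let N_k = |{terms of depth ≤ k}|. Then N_0 = 4 and N_k = 4 + N_{k-1}^2 for k ≥ 1 (one summand per function symbol, arity giving the exponent).
N_0 = 4
N_1 = 4 + 4^2 = 20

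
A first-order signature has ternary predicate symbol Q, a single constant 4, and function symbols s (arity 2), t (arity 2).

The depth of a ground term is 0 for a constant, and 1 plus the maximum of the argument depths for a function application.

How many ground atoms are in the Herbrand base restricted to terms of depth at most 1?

First count ground terms of depth ≤ 1.
Let N_k = |{terms of depth ≤ k}|. Then N_0 = 1 and N_k = 1 + N_{k-1}^2 + N_{k-1}^2 for k ≥ 1 (one summand per function symbol, arity giving the exponent).
N_0 = 1
N_1 = 1 + 1^2 + 1^2 = 3
Explicitly: 4, s(4, 4), t(4, 4).
So |H| = 3.
Each predicate of arity r yields |H|^r ground atoms (one per choice of an r-tuple from H):
  Q: 3^3 = 27
Total ground atoms: 27.

27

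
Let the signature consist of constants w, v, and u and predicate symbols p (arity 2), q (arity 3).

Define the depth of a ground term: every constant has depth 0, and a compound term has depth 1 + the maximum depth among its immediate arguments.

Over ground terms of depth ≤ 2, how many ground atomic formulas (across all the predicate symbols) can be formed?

36

First count ground terms of depth ≤ 2.
With no function symbols every ground term is a constant, so there are exactly 3 ground terms at every depth bound.
N_0 = 3
N_1 = 3
N_2 = 3
So |H| = 3.
Each predicate of arity r yields |H|^r ground atoms (one per choice of an r-tuple from H):
  p: 3^2 = 9;  q: 3^3 = 27
Total ground atoms: 9 + 27 = 36.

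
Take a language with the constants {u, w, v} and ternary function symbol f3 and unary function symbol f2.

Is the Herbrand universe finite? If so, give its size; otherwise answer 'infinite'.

The signature has at least one function symbol (f3, arity 3) and at least one constant (u).
Iterating f3 gives infinitely many distinct ground terms: u, f3(u, u, u), f3(f3(u, u, u), f3(u, u, u), f3(u, u, u)), ...
So the Herbrand universe is infinite.

infinite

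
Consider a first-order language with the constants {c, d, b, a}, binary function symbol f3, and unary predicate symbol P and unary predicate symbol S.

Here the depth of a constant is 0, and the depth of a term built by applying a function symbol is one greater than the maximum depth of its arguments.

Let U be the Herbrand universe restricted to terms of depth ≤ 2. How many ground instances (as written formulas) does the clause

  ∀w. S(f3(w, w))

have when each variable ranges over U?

Ground terms of depth ≤ 2:
  Let N_k count ground terms of depth at most k. Each non-constant term of depth ≤ k is some function symbol applied to depth-≤(k−1) arguments, giving N_k = 4 + N_{k-1}^2.
  N_0 = 4
  N_1 = 4 + 4^2 = 20
  N_2 = 4 + 20^2 = 404
So there are 404 ground terms available for substitution.
The body mentions the single quantified variable w; since ground terms form a free algebra, no two substitutions collapse to the same formula.
Number of ground instances = 404.

404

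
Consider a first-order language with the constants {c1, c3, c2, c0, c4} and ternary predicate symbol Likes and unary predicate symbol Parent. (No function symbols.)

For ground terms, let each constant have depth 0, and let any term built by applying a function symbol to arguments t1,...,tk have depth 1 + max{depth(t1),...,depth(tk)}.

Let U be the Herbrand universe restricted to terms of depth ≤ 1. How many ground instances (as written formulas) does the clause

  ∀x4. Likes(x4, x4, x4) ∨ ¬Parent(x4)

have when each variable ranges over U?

Ground terms of depth ≤ 1:
  With no function symbols every ground term is a constant, so there are exactly 5 ground terms at every depth bound.
  N_0 = 5
  N_1 = 5
  Explicitly: c1, c3, c2, c0, c4.
So there are 5 ground terms available for substitution.
The clause has 1 distinct variable (x4), which appears in the body. In the free term algebra distinct substitutions yield syntactically distinct ground instances.
Number of ground instances = 5.

5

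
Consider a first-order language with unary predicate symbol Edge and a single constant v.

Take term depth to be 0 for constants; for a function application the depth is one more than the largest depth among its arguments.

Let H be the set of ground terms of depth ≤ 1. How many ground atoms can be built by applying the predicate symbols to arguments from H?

1

First count ground terms of depth ≤ 1.
With no function symbols every ground term is a constant, so there is exactly 1 ground term at every depth bound.
N_0 = 1
N_1 = 1
So |H| = 1.
A ground atom is a predicate applied to a tuple of terms from H, so the count is the sum over predicates of |H|^arity:
  Edge: 1
Total ground atoms: 1.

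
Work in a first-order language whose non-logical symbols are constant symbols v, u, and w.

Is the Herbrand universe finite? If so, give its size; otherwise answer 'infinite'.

There are no function symbols, so every ground term is one of the 3 constants.
The Herbrand universe is {v, u, w}, which is finite with 3 elements.

3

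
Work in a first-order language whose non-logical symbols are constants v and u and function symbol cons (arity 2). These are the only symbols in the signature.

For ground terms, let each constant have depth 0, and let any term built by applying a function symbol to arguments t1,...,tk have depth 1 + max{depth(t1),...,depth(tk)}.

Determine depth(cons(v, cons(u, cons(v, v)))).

3

depth(cons(v, v)) = 1 + max(0, 0) = 1
depth(cons(u, cons(v, v))) = 1 + max(0, 1) = 2
depth(cons(v, cons(u, cons(v, v)))) = 1 + max(0, 2) = 3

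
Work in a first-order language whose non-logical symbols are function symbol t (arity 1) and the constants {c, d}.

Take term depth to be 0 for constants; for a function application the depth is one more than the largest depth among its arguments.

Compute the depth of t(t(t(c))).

3

depth(t(c)) = 1 + depth(c) = 1 + 0 = 1
depth(t(t(c))) = 1 + depth(t(c)) = 1 + 1 = 2
depth(t(t(t(c)))) = 1 + depth(t(t(c))) = 1 + 2 = 3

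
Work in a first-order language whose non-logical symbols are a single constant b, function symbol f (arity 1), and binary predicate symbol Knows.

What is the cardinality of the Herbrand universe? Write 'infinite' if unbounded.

The signature has at least one function symbol (f, arity 1) and at least one constant (b).
Iterating f gives infinitely many distinct ground terms: b, f(b), f(f(b)), ...
So the Herbrand universe is infinite.

infinite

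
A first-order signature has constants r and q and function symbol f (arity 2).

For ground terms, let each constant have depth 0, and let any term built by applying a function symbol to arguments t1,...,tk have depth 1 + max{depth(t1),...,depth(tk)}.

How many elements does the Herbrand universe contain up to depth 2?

Count level by level. With function symbols f/2, the terms of depth ≤ k are the 2 constants together with each function applied to depth-≤(k−1) tuples, so N_k = 2 + N_{k-1}^2.
N_0 = 2
N_1 = 2 + 2^2 = 6
N_2 = 2 + 6^2 = 38

38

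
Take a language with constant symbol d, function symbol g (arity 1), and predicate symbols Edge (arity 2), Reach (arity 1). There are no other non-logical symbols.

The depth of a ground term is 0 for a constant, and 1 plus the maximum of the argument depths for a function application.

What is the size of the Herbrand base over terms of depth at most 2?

12

First count ground terms of depth ≤ 2.
Let N_k count ground terms of depth at most k. Each non-constant term of depth ≤ k is some function symbol applied to depth-≤(k−1) arguments, giving N_k = 1 + N_{k-1}.
N_0 = 1
N_1 = 1 + 1 = 2
N_2 = 1 + 2 = 3
Explicitly: d, g(d), g(g(d)).
So |H| = 3.
A ground atom is a predicate applied to a tuple of terms from H, so the count is the sum over predicates of |H|^arity:
  Edge: 3^2 = 9;  Reach: 3
Total ground atoms: 9 + 3 = 12.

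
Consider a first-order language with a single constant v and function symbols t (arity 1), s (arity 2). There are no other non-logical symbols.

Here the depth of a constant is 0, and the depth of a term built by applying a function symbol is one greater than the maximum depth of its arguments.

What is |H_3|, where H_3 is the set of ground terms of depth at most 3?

183

Write N_k for the number of ground terms of depth ≤ k. A term of depth ≤ k is either a constant or a function symbol applied to arguments of depth ≤ k−1, so N_k = 1 + N_{k-1} + N_{k-1}^2.
N_0 = 1
N_1 = 1 + 1 + 1^2 = 3
N_2 = 1 + 3 + 3^2 = 13
N_3 = 1 + 13 + 13^2 = 183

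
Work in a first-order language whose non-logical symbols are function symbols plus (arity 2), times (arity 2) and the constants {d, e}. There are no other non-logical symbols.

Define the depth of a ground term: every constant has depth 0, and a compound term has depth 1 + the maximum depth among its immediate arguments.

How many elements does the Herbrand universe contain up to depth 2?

202

Let N_k count ground terms of depth at most k. Each non-constant term of depth ≤ k is some function symbol applied to depth-≤(k−1) arguments, giving N_k = 2 + N_{k-1}^2 + N_{k-1}^2.
N_0 = 2
N_1 = 2 + 2^2 + 2^2 = 10
N_2 = 2 + 10^2 + 10^2 = 202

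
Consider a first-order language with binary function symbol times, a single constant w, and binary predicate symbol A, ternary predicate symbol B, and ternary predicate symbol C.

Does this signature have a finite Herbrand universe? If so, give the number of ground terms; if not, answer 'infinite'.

The signature has at least one function symbol (times, arity 2) and at least one constant (w).
Iterating times gives infinitely many distinct ground terms: w, times(w, w), times(times(w, w), times(w, w)), ...
So the Herbrand universe is infinite.

infinite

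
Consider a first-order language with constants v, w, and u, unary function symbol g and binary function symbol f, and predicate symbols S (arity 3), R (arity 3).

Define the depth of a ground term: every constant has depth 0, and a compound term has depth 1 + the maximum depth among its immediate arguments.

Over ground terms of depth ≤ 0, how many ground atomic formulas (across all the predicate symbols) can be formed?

54

First count ground terms of depth ≤ 0.
Let N_k = |{terms of depth ≤ k}|. Then N_0 = 3 and N_k = 3 + N_{k-1} + N_{k-1}^2 for k ≥ 1 (one summand per function symbol, arity giving the exponent).
N_0 = 3
Explicitly: v, w, u.
So |H| = 3.
A ground atom is a predicate applied to a tuple of terms from H, so the count is the sum over predicates of |H|^arity:
  S: 3^3 = 27;  R: 3^3 = 27
Total ground atoms: 27 + 27 = 54.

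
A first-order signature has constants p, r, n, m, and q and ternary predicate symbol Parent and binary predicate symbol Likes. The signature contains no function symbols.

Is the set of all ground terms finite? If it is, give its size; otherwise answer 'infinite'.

5

There are no function symbols, so every ground term is one of the 5 constants.
The Herbrand universe is {p, r, n, m, q}, which is finite with 5 elements.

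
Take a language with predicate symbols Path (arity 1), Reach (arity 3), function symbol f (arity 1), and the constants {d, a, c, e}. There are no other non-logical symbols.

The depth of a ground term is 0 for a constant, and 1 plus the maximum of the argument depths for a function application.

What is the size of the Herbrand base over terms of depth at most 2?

1740

First count ground terms of depth ≤ 2.
Let N_k = |{terms of depth ≤ k}|. Then N_0 = 4 and N_k = 4 + N_{k-1} for k ≥ 1 (one summand per function symbol, arity giving the exponent).
N_0 = 4
N_1 = 4 + 4 = 8
N_2 = 4 + 8 = 12
So |H| = 12.
For each predicate symbol, the number of ground atoms is |H| raised to its arity; summing:
  Path: 12;  Reach: 12^3 = 1728
Total ground atoms: 12 + 1728 = 1740.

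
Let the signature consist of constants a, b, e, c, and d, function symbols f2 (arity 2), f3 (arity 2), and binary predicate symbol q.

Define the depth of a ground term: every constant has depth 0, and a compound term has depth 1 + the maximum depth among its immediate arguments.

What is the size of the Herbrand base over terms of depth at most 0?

25

First count ground terms of depth ≤ 0.
Write N_k for the number of ground terms of depth ≤ k. A term of depth ≤ k is either a constant or a function symbol applied to arguments of depth ≤ k−1, so N_k = 5 + N_{k-1}^2 + N_{k-1}^2.
N_0 = 5
Explicitly: a, b, e, c, d.
So |H| = 5.
Ground atoms are formed by filling each argument slot of a predicate with a term from H, so an r-ary predicate gives |H|^r atoms:
  q: 5^2 = 25
Total ground atoms: 25.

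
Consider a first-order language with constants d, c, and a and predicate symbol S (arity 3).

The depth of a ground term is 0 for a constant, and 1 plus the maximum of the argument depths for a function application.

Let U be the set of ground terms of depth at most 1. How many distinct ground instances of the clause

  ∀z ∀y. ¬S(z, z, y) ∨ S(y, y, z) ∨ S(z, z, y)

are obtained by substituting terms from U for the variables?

9

Ground terms of depth ≤ 1:
  With no function symbols every ground term is a constant, so there are exactly 3 ground terms at every depth bound.
  N_0 = 3
  N_1 = 3
So there are 3 ground terms available for substitution.
There are 2 variables to instantiate (z, y), each occurring in at least one literal, so different choices give different ground instances.
Number of ground instances = 3^2 = 9.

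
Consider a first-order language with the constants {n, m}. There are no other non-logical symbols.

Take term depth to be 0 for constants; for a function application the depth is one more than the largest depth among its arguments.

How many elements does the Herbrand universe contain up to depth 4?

With no function symbols every ground term is a constant, so there are exactly 2 ground terms at every depth bound.
N_0 = 2
N_1 = 2
N_2 = 2
N_3 = 2
N_4 = 2

2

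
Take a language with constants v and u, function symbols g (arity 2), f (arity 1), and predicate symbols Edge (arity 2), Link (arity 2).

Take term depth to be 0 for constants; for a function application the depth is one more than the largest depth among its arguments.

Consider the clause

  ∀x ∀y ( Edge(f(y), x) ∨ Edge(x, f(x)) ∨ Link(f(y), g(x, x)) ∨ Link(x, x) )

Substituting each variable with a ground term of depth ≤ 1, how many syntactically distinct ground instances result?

64

Ground terms of depth ≤ 1:
  Let N_k = |{terms of depth ≤ k}|. Then N_0 = 2 and N_k = 2 + N_{k-1}^2 + N_{k-1} for k ≥ 1 (one summand per function symbol, arity giving the exponent).
  N_0 = 2
  N_1 = 2 + 2^2 + 2 = 8
So there are 8 ground terms available for substitution.
Each of x, y ranges independently over the available ground terms, and distinct assignments produce distinct instances.
Number of ground instances = 8^2 = 64.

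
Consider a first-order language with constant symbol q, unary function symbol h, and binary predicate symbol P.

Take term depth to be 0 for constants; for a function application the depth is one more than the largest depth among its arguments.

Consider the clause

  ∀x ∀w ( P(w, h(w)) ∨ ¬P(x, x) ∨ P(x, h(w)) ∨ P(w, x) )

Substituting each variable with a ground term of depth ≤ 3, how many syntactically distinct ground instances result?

Ground terms of depth ≤ 3:
  If N_k denotes the number of depth-≤k ground terms, the 1 constant gives N_0 = 1, and each function symbol of arity r contributes N_{k-1}^r new terms at level k: N_k = 1 + N_{k-1}.
  N_0 = 1
  N_1 = 1 + 1 = 2
  N_2 = 1 + 2 = 3
  N_3 = 1 + 3 = 4
  Explicitly: q, h(q), h(h(q)), h(h(h(q))).
So there are 4 ground terms available for substitution.
Each of x, w ranges independently over the available ground terms, and distinct assignments produce distinct instances.
Number of ground instances = 4^2 = 16.

16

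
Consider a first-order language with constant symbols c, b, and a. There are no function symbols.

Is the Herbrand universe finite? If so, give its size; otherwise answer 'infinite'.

There are no function symbols, so every ground term is one of the 3 constants.
The Herbrand universe is {c, b, a}, which is finite with 3 elements.

3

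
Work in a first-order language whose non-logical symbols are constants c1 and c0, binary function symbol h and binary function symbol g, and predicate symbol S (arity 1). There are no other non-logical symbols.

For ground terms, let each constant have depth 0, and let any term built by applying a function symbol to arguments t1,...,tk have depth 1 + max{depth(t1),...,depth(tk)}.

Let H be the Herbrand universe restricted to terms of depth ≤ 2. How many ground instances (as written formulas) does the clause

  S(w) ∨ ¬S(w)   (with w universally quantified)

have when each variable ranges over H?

Ground terms of depth ≤ 2:
  Count level by level. With function symbols h/2, g/2, the terms of depth ≤ k are the 2 constants together with each function applied to depth-≤(k−1) tuples, so N_k = 2 + N_{k-1}^2 + N_{k-1}^2.
  N_0 = 2
  N_1 = 2 + 2^2 + 2^2 = 10
  N_2 = 2 + 10^2 + 10^2 = 202
So there are 202 ground terms available for substitution.
There is 1 variable to instantiate (w),  occurring in at least one literal, so different choices give different ground instances.
Number of ground instances = 202.

202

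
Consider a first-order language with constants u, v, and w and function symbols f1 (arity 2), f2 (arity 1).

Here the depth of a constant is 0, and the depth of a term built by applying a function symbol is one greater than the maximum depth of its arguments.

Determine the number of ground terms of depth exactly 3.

Write N_k for the number of ground terms of depth ≤ k. A term of depth ≤ k is either a constant or a function symbol applied to arguments of depth ≤ k−1, so N_k = 3 + N_{k-1}^2 + N_{k-1}.
N_0 = 3
N_1 = 3 + 3^2 + 3 = 15
N_2 = 3 + 15^2 + 15 = 243
N_3 = 3 + 243^2 + 243 = 59295
Terms of depth exactly 3: N_3 − N_2 = 59295 − 243 = 59052.

59052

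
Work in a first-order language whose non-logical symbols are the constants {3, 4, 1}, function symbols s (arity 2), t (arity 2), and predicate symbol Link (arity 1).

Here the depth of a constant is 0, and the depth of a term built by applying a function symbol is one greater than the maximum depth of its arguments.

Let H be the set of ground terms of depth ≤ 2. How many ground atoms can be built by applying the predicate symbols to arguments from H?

885

First count ground terms of depth ≤ 2.
Let N_k count ground terms of depth at most k. Each non-constant term of depth ≤ k is some function symbol applied to depth-≤(k−1) arguments, giving N_k = 3 + N_{k-1}^2 + N_{k-1}^2.
N_0 = 3
N_1 = 3 + 3^2 + 3^2 = 21
N_2 = 3 + 21^2 + 21^2 = 885
So |H| = 885.
A ground atom is a predicate applied to a tuple of terms from H, so the count is the sum over predicates of |H|^arity:
  Link: 885
Total ground atoms: 885.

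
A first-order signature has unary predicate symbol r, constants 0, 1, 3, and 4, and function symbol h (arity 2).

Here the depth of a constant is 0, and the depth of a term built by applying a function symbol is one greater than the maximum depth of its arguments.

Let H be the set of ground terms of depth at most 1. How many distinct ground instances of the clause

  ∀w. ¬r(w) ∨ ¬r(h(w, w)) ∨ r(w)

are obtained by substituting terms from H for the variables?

20

Ground terms of depth ≤ 1:
  If N_k denotes the number of depth-≤k ground terms, the 4 constants give N_0 = 4, and each function symbol of arity r contributes N_{k-1}^r new terms at level k: N_k = 4 + N_{k-1}^2.
  N_0 = 4
  N_1 = 4 + 4^2 = 20
So there are 20 ground terms available for substitution.
There is 1 variable to instantiate (w),  occurring in at least one literal, so different choices give different ground instances.
Number of ground instances = 20.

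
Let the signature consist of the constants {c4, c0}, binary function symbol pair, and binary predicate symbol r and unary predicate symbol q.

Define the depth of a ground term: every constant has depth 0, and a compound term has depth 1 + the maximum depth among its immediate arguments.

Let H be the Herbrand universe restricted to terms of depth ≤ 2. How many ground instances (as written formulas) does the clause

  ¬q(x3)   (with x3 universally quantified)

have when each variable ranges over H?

Ground terms of depth ≤ 2:
  Let N_k count ground terms of depth at most k. Each non-constant term of depth ≤ k is some function symbol applied to depth-≤(k−1) arguments, giving N_k = 2 + N_{k-1}^2.
  N_0 = 2
  N_1 = 2 + 2^2 = 6
  N_2 = 2 + 6^2 = 38
So there are 38 ground terms available for substitution.
The clause has 1 distinct variable (x3), which appears in the body. In the free term algebra distinct substitutions yield syntactically distinct ground instances.
Number of ground instances = 38.

38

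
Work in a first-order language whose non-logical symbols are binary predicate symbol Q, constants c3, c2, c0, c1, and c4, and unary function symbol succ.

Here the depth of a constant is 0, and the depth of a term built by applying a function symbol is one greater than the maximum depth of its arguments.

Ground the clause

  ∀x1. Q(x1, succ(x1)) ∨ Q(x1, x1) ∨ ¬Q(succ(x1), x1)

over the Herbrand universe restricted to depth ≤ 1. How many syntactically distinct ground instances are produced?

Ground terms of depth ≤ 1:
  If N_k denotes the number of depth-≤k ground terms, the 5 constants give N_0 = 5, and each function symbol of arity r contributes N_{k-1}^r new terms at level k: N_k = 5 + N_{k-1}.
  N_0 = 5
  N_1 = 5 + 5 = 10
  Explicitly: c3, c2, c0, c1, c4, succ(c3), succ(c2), succ(c0), succ(c1), succ(c4).
So there are 10 ground terms available for substitution.
The clause has 1 distinct variable (x1), which appears in the body. In the free term algebra distinct substitutions yield syntactically distinct ground instances.
Number of ground instances = 10.

10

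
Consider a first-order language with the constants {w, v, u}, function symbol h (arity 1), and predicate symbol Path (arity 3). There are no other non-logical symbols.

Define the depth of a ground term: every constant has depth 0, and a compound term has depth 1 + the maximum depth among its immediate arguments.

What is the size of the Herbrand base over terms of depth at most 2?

First count ground terms of depth ≤ 2.
Let N_k = |{terms of depth ≤ k}|. Then N_0 = 3 and N_k = 3 + N_{k-1} for k ≥ 1 (one summand per function symbol, arity giving the exponent).
N_0 = 3
N_1 = 3 + 3 = 6
N_2 = 3 + 6 = 9
So |H| = 9.
A ground atom is a predicate applied to a tuple of terms from H, so the count is the sum over predicates of |H|^arity:
  Path: 9^3 = 729
Total ground atoms: 729.

729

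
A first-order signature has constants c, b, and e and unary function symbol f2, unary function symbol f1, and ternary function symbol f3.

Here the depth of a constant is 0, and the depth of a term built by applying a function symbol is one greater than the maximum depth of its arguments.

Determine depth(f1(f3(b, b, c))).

depth(f3(b, b, c)) = 1 + max(0, 0, 0) = 1
depth(f1(f3(b, b, c))) = 1 + depth(f3(b, b, c)) = 1 + 1 = 2

2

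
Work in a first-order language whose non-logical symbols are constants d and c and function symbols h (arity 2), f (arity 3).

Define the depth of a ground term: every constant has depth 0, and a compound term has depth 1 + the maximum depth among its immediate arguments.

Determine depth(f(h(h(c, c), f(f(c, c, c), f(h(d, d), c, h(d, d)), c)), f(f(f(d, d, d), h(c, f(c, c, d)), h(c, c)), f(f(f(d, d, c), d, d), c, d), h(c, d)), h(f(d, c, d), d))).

5

depth(h(c, c)) = 1 + max(0, 0) = 1
depth(f(c, c, c)) = 1 + max(0, 0, 0) = 1
depth(h(d, d)) = 1 + max(0, 0) = 1
depth(f(h(d, d), c, h(d, d))) = 1 + max(1, 0, 1) = 2
depth(f(f(c, c, c), f(h(d, d), c, h(d, d)), c)) = 1 + max(1, 2, 0) = 3
depth(h(h(c, c), f(f(c, c, c), f(h(d, d), c, h(d, d)), c))) = 1 + max(1, 3) = 4
depth(f(d, d, d)) = 1 + max(0, 0, 0) = 1
depth(f(c, c, d)) = 1 + max(0, 0, 0) = 1
depth(h(c, f(c, c, d))) = 1 + max(0, 1) = 2
depth(f(f(d, d, d), h(c, f(c, c, d)), h(c, c))) = 1 + max(1, 2, 1) = 3
depth(f(d, d, c)) = 1 + max(0, 0, 0) = 1
depth(f(f(d, d, c), d, d)) = 1 + max(1, 0, 0) = 2
depth(f(f(f(d, d, c), d, d), c, d)) = 1 + max(2, 0, 0) = 3
depth(h(c, d)) = 1 + max(0, 0) = 1
depth(f(f(f(d, d, d), h(c, f(c, c, d)), h(c, c)), f(f(f(d, d, c), d, d), c, d), h(c, d))) = 1 + max(3, 3, 1) = 4
depth(f(d, c, d)) = 1 + max(0, 0, 0) = 1
depth(h(f(d, c, d), d)) = 1 + max(1, 0) = 2
depth(f(h(h(c, c), f(f(c, c, c), f(h(d, d), c, h(d, d)), c)), f(f(f(d, d, d), h(c, f(c, c, d)), h(c, c)), f(f(f(d, d, c), d, d), c, d), h(c, d)), h(f(d, c, d), d))) = 1 + max(4, 4, 2) = 5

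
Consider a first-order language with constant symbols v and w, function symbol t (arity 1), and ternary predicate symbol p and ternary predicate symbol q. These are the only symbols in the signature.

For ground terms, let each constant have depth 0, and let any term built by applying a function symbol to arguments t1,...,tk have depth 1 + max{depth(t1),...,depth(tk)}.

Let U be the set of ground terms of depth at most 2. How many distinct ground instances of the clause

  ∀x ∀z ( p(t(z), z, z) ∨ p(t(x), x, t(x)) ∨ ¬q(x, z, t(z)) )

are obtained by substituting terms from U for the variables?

Ground terms of depth ≤ 2:
  Let N_k count ground terms of depth at most k. Each non-constant term of depth ≤ k is some function symbol applied to depth-≤(k−1) arguments, giving N_k = 2 + N_{k-1}.
  N_0 = 2
  N_1 = 2 + 2 = 4
  N_2 = 2 + 4 = 6
So there are 6 ground terms available for substitution.
The clause has 2 distinct variables (x, z), each appearing in the body. In the free term algebra distinct substitutions yield syntactically distinct ground instances.
Number of ground instances = 6^2 = 36.

36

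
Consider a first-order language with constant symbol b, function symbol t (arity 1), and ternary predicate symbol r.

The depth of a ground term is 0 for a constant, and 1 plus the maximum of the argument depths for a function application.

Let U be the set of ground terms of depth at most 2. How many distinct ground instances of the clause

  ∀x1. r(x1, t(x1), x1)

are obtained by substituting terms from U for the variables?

3

Ground terms of depth ≤ 2:
  If N_k denotes the number of depth-≤k ground terms, the 1 constant gives N_0 = 1, and each function symbol of arity r contributes N_{k-1}^r new terms at level k: N_k = 1 + N_{k-1}.
  N_0 = 1
  N_1 = 1 + 1 = 2
  N_2 = 1 + 2 = 3
  Explicitly: b, t(b), t(t(b)).
So there are 3 ground terms available for substitution.
The body mentions the single quantified variable x1; since ground terms form a free algebra, no two substitutions collapse to the same formula.
Number of ground instances = 3.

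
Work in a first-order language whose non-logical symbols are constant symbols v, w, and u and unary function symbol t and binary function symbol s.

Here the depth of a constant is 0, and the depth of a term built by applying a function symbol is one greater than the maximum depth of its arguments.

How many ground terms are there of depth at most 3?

59295

Write N_k for the number of ground terms of depth ≤ k. A term of depth ≤ k is either a constant or a function symbol applied to arguments of depth ≤ k−1, so N_k = 3 + N_{k-1} + N_{k-1}^2.
N_0 = 3
N_1 = 3 + 3 + 3^2 = 15
N_2 = 3 + 15 + 15^2 = 243
N_3 = 3 + 243 + 243^2 = 59295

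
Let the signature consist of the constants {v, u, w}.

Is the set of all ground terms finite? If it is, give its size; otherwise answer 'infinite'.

3

There are no function symbols, so every ground term is one of the 3 constants.
The Herbrand universe is {v, u, w}, which is finite with 3 elements.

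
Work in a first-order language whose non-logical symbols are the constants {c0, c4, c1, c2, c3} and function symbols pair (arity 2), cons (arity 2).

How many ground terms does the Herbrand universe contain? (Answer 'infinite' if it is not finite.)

The signature has at least one function symbol (pair, arity 2) and at least one constant (c0).
Iterating pair gives infinitely many distinct ground terms: c0, pair(c0, c0), pair(pair(c0, c0), pair(c0, c0)), ...
So the Herbrand universe is infinite.

infinite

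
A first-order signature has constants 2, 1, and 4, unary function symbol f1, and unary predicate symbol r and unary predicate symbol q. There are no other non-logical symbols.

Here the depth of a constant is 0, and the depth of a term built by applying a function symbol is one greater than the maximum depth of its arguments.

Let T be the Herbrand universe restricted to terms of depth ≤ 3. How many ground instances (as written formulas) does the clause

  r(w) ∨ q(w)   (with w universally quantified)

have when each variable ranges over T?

Ground terms of depth ≤ 3:
  Write N_k for the number of ground terms of depth ≤ k. A term of depth ≤ k is either a constant or a function symbol applied to arguments of depth ≤ k−1, so N_k = 3 + N_{k-1}.
  N_0 = 3
  N_1 = 3 + 3 = 6
  N_2 = 3 + 6 = 9
  N_3 = 3 + 9 = 12
  Explicitly: 2, 1, 4, f1(2), f1(1), f1(4), f1(f1(2)), f1(f1(1)), f1(f1(4)), f1(f1(f1(2))), f1(f1(f1(1))), f1(f1(f1(4))).
So there are 12 ground terms available for substitution.
There is 1 variable to instantiate (w),  occurring in at least one literal, so different choices give different ground instances.
Number of ground instances = 12.

12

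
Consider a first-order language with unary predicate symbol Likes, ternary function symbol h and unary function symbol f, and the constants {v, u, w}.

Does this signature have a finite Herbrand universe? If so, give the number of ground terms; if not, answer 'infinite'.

The signature has at least one function symbol (h, arity 3) and at least one constant (v).
Iterating h gives infinitely many distinct ground terms: v, h(v, v, v), h(h(v, v, v), h(v, v, v), h(v, v, v)), ...
So the Herbrand universe is infinite.

infinite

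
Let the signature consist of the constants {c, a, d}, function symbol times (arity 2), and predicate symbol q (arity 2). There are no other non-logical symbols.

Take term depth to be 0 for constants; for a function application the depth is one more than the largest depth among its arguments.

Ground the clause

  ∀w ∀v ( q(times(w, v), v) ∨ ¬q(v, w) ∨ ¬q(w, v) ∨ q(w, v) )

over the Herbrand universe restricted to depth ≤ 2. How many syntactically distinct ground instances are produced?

Ground terms of depth ≤ 2:
  Let N_k count ground terms of depth at most k. Each non-constant term of depth ≤ k is some function symbol applied to depth-≤(k−1) arguments, giving N_k = 3 + N_{k-1}^2.
  N_0 = 3
  N_1 = 3 + 3^2 = 12
  N_2 = 3 + 12^2 = 147
So there are 147 ground terms available for substitution.
The clause has 2 distinct variables (w, v), each appearing in the body. In the free term algebra distinct substitutions yield syntactically distinct ground instances.
Number of ground instances = 147^2 = 21609.

21609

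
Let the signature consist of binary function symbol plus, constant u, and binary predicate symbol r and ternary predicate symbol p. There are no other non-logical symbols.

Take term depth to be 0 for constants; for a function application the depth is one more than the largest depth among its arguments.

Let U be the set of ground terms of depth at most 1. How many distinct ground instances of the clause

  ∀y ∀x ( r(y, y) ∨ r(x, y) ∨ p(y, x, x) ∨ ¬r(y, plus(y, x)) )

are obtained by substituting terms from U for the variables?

Ground terms of depth ≤ 1:
  Let N_k = |{terms of depth ≤ k}|. Then N_0 = 1 and N_k = 1 + N_{k-1}^2 for k ≥ 1 (one summand per function symbol, arity giving the exponent).
  N_0 = 1
  N_1 = 1 + 1^2 = 2
  Explicitly: u, plus(u, u).
So there are 2 ground terms available for substitution.
Each of y, x ranges independently over the available ground terms, and distinct assignments produce distinct instances.
Number of ground instances = 2^2 = 4.

4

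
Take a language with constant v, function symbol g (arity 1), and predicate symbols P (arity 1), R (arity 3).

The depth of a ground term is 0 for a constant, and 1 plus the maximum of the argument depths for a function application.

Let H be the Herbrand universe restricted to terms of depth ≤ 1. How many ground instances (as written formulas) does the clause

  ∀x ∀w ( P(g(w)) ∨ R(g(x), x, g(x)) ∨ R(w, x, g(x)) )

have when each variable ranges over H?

4

Ground terms of depth ≤ 1:
  Let N_k = |{terms of depth ≤ k}|. Then N_0 = 1 and N_k = 1 + N_{k-1} for k ≥ 1 (one summand per function symbol, arity giving the exponent).
  N_0 = 1
  N_1 = 1 + 1 = 2
  Explicitly: v, g(v).
So there are 2 ground terms available for substitution.
Each of x, w ranges independently over the available ground terms, and distinct assignments produce distinct instances.
Number of ground instances = 2^2 = 4.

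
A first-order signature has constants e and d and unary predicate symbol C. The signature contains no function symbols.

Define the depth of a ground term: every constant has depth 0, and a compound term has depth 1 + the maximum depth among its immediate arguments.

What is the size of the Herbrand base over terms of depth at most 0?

2

First count ground terms of depth ≤ 0.
With no function symbols every ground term is a constant, so there are exactly 2 ground terms at every depth bound.
N_0 = 2
Explicitly: e, d.
So |H| = 2.
A ground atom is a predicate applied to a tuple of terms from H, so the count is the sum over predicates of |H|^arity:
  C: 2
Total ground atoms: 2.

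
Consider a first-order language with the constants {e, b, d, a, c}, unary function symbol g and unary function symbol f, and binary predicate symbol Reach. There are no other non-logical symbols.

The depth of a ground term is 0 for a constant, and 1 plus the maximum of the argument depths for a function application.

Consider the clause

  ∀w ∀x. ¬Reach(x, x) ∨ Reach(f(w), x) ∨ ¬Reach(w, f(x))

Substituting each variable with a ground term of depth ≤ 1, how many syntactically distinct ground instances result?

225

Ground terms of depth ≤ 1:
  Let N_k = |{terms of depth ≤ k}|. Then N_0 = 5 and N_k = 5 + N_{k-1} + N_{k-1} for k ≥ 1 (one summand per function symbol, arity giving the exponent).
  N_0 = 5
  N_1 = 5 + 5 + 5 = 15
So there are 15 ground terms available for substitution.
The clause has 2 distinct variables (w, x), each appearing in the body. In the free term algebra distinct substitutions yield syntactically distinct ground instances.
Number of ground instances = 15^2 = 225.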